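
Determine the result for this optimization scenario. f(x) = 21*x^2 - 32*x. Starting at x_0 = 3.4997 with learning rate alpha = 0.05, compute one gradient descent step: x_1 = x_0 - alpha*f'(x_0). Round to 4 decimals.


We compute the gradient at x_0 and apply the update.
f'(x) = 42*x - 32
f'(3.4997) = 42*3.4997 - 32 = 114.9874
x_1 = 3.4997 - 0.05*114.9874 = -2.2497


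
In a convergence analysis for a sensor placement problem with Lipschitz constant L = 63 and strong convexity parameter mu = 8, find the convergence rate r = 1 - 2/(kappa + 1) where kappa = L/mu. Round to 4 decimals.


Step 1: Compute the condition number.
kappa = L/mu = 63/8 = 7.875
Step 2: Compute the convergence rate.
r = 1 - 2/(kappa + 1) = 1 - 2*mu/(L + mu) = (L - mu)/(L + mu) = 55/71 = 0.7746


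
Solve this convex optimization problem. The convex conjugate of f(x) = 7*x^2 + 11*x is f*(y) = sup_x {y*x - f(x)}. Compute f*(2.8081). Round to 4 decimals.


f*(y) = sup_x {y*x - a*x^2 - b*x} = sup_x {(y-b)*x - a*x^2}
FOC: (y - b) - 2a*x = 0 => x* = (y - b)/(2a)
x* = (2.8081 - 11)/(2*7) = -0.5851
f*(2.8081) = (y-b)^2/(4a) = (2.8081 - 11)^2/(4*7)
= 67.1072/28 = 2.3967


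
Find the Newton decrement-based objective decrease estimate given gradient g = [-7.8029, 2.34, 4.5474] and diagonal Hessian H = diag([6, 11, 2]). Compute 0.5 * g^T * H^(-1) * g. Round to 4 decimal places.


Step 1: H is diagonal, so H^(-1) * g = [-1.3005, 0.2127, 2.2737].
Step 2: g^T H^(-1) g = sum_i g_i^2 / H_ii
  = (-7.8029)^2/6 + (2.34)^2/11 + (4.5474)^2/2
  = 10.1475 + 0.4978 + 10.3394 = 20.9847
Step 3: Objective decrease = 0.5 * g^T H^(-1) g = 10.4924


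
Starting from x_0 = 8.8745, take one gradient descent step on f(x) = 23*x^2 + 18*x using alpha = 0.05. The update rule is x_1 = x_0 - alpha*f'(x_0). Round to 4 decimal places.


We compute the gradient at x_0 and apply the update.
f'(x) = 46*x + 18
f'(8.8745) = 46*8.8745 + 18 = 426.227
x_1 = 8.8745 - 0.05*426.227 = -12.4369


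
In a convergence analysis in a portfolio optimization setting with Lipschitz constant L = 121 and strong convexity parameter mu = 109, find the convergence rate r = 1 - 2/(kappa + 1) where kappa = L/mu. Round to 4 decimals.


Step 1: Compute the condition number.
kappa = L/mu = 121/109 = 1.1101
Step 2: Compute the convergence rate.
r = 1 - 2/(kappa + 1) = 1 - 2*mu/(L + mu) = (L - mu)/(L + mu) = 12/230 = 0.0522


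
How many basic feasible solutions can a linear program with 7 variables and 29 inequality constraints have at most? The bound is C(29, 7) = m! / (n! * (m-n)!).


Each vertex corresponds to some choice of n active constraints out of m, so the number of vertices is at most C(m, n) = m! / (n!(m-n)!).
m = 29, n = 7
Numerator: 29 * 28 * 27 * 26 * 25 * 24 * 23
Denominator: 7! = 5040
C(29, 7) = 1560780


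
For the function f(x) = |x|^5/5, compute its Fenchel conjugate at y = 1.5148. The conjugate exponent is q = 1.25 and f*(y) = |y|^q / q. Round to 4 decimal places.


The conjugate exponent q satisfies 1/p + 1/q = 1.
p = 5, so q = 5/(5 - 1) = 1.25
|y|^q = 1.5148^1.25 = 1.6805
f*(1.5148) = 1.6805 / 1.25 = 1.3444


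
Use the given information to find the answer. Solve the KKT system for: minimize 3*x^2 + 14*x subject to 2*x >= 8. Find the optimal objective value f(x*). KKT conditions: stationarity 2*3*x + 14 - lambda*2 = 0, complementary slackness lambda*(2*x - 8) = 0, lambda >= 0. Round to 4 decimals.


Step 1: Try lambda = 0 (constraint inactive).
x_unc = -14/(2*3) = -2.3333
Check: 2*-2.3333 = -4.6666 < 8 -- violated!
Step 2: Constraint must be active: 2*x = 8
x* = 8/2 = 4.0
lambda = (2*3*4.0 + 14)/2 = 19.0
Step 3: Compute optimal value.
f(x*) = 3*4.0^2 + 14*4.0 = 104.0


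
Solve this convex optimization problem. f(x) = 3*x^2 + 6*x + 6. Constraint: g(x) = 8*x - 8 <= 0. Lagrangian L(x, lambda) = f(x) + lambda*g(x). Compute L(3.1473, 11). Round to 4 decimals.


Step 1: Evaluate f(x).
f(3.1473) = 3*3.1473^2 + 6*3.1473 + 6 = 54.6003
Step 2: Evaluate g(x).
g(3.1473) = 8*3.1473 - 8 = 17.1784
Step 3: Compute Lagrangian.
L = 54.6003 + 11*17.1784 = 243.5627


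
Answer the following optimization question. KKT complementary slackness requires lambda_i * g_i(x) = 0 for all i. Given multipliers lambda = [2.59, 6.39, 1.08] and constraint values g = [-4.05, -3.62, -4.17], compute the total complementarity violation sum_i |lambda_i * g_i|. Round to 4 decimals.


KKT complementary slackness check:
lambda_1 * g_1 = 2.59 * -4.05 = -10.4895
lambda_2 * g_2 = 6.39 * -3.62 = -23.1318
lambda_3 * g_3 = 1.08 * -4.17 = -4.5036
Total violation = 10.4895 + 23.1318 + 4.5036 = 38.1249


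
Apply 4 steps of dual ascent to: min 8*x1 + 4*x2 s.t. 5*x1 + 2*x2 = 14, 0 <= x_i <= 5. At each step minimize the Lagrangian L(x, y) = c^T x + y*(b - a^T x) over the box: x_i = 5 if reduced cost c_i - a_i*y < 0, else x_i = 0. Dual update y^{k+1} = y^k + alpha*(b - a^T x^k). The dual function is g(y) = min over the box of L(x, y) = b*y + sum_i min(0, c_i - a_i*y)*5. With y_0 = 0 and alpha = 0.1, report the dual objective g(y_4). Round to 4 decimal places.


Dual ascent for LP: min 8*x1 + 4*x2, 5*x1 + 2*x2 = 14, 0 <= x_i <= 5
Step 1: y^k = 0.0, reduced costs: (8.0, 4.0)
  x^k = (0.0, 0.0), subgradient = b - a^T x = 14.0
  y^{k+1} = 0.0 + 0.1*14.0 = 1.4
Step 2: y^k = 1.4, reduced costs: (1.0, 1.2)
  x^k = (0.0, 0.0), subgradient = b - a^T x = 14.0
  y^{k+1} = 1.4 + 0.1*14.0 = 2.8
Step 3: y^k = 2.8, reduced costs: (-6.0, -1.6)
  x^k = (5.0, 5.0), subgradient = b - a^T x = -21.0
  y^{k+1} = 2.8 + 0.1*-21.0 = 0.7
Step 4: y^k = 0.7, reduced costs: (4.5, 2.6)
  x^k = (0.0, 0.0), subgradient = b - a^T x = 14.0
  y^{k+1} = 0.7 + 0.1*14.0 = 2.1
Dual objective at y_4 = 2.1: reduced costs (-2.5, -0.2), box minimizer x = (5.0, 5.0)
g(y_4) = b*y + (c1 - a1*y)*x1 + (c2 - a2*y)*x2 = 14*2.1 + (-2.5)*5.0 + (-0.2)*5.0 = 29.4 - 12.5 - 1.0 = 15.9


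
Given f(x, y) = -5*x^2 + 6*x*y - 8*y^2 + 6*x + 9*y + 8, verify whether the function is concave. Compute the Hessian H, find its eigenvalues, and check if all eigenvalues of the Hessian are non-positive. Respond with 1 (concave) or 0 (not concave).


The Hessian of f(x,y) = -5*x^2 + 6*x*y - 8*y^2 + 6*x + 9*y + 8 is:
H = [[-10, 6], [6, -16]]
Trace = -10 - 16 = -26
Determinant = -10*-16 - (6)^2 = 124
Discriminant = (-26)^2 - 4*124 = 180.0
Eigenvalues: lambda_1 = -19.7082, lambda_2 = -6.2918
The function is concave.

1


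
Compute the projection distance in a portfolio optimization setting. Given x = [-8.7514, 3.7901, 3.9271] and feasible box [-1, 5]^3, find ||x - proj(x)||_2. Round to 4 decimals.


Project each component onto [-1, 5].
clip(-8.7514) = -1.0, clip(3.7901) = 3.7901, clip(3.9271) = 3.9271
Projection = [-1.0, 3.7901, 3.9271]
Squared diffs: [60.0842, 0.0, 0.0]
Distance = sqrt(60.0842) = 7.7514


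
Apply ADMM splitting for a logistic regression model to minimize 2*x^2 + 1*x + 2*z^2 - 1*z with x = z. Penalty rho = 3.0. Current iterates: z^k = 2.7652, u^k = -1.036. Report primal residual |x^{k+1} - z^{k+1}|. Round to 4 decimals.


ADMM iteration with rho = 3.0, z^k = 2.7652, u^k = -1.036
Step 1: x-update.
Minimize 2*x^2 + 1*x + (3.0/2)*(x - 2.7652 - 1.036)^2
FOC: (2*2 + 3.0)*x = -1 + 3.0*(2.7652 + 1.036)
x^{k+1} = 1.4862
Step 2: z-update.
Minimize 2*z^2 - 1*z + (3.0/2)*(1.4862 - z - 1.036)^2
FOC: (2*2 + 3.0)*z = 1 + 3.0*(1.4862 - 1.036)
z^{k+1} = 0.3358
Step 3: u-update.
u^{k+1} = -1.036 + 1.4862 - 0.3358 = 0.1144
Step 4: Primal residual = |1.4862 - 0.3358| = 1.1504


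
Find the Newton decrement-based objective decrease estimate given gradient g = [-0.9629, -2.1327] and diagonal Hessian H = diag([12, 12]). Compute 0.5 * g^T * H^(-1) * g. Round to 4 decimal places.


Step 1: H is diagonal, so H^(-1) * g = [-0.0802, -0.1777].
Step 2: g^T H^(-1) g = sum_i g_i^2 / H_ii
  = (-0.9629)^2/12 + (-2.1327)^2/12
  = 0.0773 + 0.379 = 0.4563
Step 3: Objective decrease = 0.5 * g^T H^(-1) g = 0.2281


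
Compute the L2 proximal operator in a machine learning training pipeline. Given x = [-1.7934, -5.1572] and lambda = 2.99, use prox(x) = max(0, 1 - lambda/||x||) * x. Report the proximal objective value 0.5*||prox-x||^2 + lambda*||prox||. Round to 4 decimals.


Step 1: Compute ||x||.
||x|| = 5.4601
Step 2: Compute scaling factor.
scale = max(0, 1 - 2.99/5.4601) = 0.4524
Step 3: prox(x) = [-0.8113, -2.3331]
||prox(x)|| = 2.4701
Step 4: Proximal objective.
0.5*||prox-x||^2 = 4.4701
lambda*||prox|| = 7.3856
Total = 11.8557


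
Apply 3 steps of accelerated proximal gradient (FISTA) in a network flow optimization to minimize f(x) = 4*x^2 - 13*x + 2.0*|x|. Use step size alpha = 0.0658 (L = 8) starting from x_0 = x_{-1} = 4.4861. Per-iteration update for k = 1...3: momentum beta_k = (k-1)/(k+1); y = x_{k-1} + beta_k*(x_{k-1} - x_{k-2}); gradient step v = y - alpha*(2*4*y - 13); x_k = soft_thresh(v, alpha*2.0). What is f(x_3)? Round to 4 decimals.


FISTA on f(x) = 4*x^2 - 13*x + 2.0*|x|
L = 8, alpha = 0.0658
Iteration 1: beta = 0.0, y = 4.4861 + 0.0*(4.4861 - 4.4861) = 4.4861
  grad(y) = 22.8888, v = y - alpha*grad = 2.98
  prox(v) = soft_thresh(2.98, 0.1316) = 2.8484
Iteration 2: beta = 0.3333, y = 2.8484 + 0.3333*(2.8484 - 4.4861) = 2.3025
  grad(y) = 5.4202, v = y - alpha*grad = 1.9459
  prox(v) = soft_thresh(1.9459, 0.1316) = 1.8143
Iteration 3: beta = 0.5, y = 1.8143 + 0.5*(1.8143 - 2.8484) = 1.2972
  grad(y) = -2.6224, v = y - alpha*grad = 1.4698
  prox(v) = soft_thresh(1.4698, 0.1316) = 1.3382
f(x_3) = 4*1.3382^2 - 13*1.3382 + 2.0*|1.3382| = -7.5571


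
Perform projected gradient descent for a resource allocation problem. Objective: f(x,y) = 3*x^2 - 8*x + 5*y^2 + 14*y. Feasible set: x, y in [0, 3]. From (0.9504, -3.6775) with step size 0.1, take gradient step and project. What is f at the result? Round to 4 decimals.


Step 1: Compute gradient at (0.9504, -3.6775).
grad_x = 2*3*0.9504 - 8 = -2.2976
grad_y = 2*5*-3.6775 + 14 = -22.775
Step 2: Gradient step.
x_raw = 0.9504 - 0.1*-2.2976 = 1.1802
y_raw = -3.6775 - 0.1*-22.775 = -1.4
Step 3: Project onto [0, 3].
x_proj = clip(1.1802) = 1.1802
y_proj = clip(-1.4) = 0.0
Step 4: Evaluate f.
f(1.1802, 0.0) = -5.2629


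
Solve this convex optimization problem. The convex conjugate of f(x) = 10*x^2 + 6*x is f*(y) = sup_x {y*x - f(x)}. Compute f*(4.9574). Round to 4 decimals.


f*(y) = sup_x {y*x - a*x^2 - b*x} = sup_x {(y-b)*x - a*x^2}
FOC: (y - b) - 2a*x = 0 => x* = (y - b)/(2a)
x* = (4.9574 - 6)/(2*10) = -0.0521
f*(4.9574) = (y-b)^2/(4a) = (4.9574 - 6)^2/(4*10)
= 1.087/40 = 0.0272


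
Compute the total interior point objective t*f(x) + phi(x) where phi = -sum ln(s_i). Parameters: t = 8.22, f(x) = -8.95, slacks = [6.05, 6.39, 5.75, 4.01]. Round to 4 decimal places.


Step 1: Compute log-barrier.
ln values: [1.8001, 1.8547, 1.7492, 1.3888]
phi = -(1.8001 + 1.8547 + 1.7492 + 1.3888) = -6.7928
Step 2: Compute augmented objective.
t*f(x) = 8.22*-8.95 = -73.569
Total = -73.569 - 6.7928 = -80.3618


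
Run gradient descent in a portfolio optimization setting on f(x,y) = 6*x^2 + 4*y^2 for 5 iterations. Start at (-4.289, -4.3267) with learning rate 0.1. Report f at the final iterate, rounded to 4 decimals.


Gradient descent on f(x,y) = 6*x^2 + 4*y^2.
Starting point: (-4.289, -4.3267), alpha = 0.1
Step 1: grad_x = 2*6*-4.289 = -51.468, grad_y = 2*4*-4.3267 = -34.6136
  x_1 = -4.289 - 0.1*-51.468 = 0.8578
  y_1 = -4.3267 - 0.1*-34.6136 = -0.8653
Step 2: grad_x = 2*6*0.8578 = 10.2936, grad_y = 2*4*-0.8653 = -6.9227
  x_2 = 0.8578 - 0.1*10.2936 = -0.1716
  y_2 = -0.8653 - 0.1*-6.9227 = -0.1731
Step 3: grad_x = 2*6*-0.1716 = -2.0587, grad_y = 2*4*-0.1731 = -1.3845
  x_3 = -0.1716 - 0.1*-2.0587 = 0.0343
  y_3 = -0.1731 - 0.1*-1.3845 = -0.0346
Step 4: grad_x = 2*6*0.0343 = 0.4117, grad_y = 2*4*-0.0346 = -0.2769
  x_4 = 0.0343 - 0.1*0.4117 = -0.0069
  y_4 = -0.0346 - 0.1*-0.2769 = -0.0069
Step 5: grad_x = 2*6*-0.0069 = -0.0823, grad_y = 2*4*-0.0069 = -0.0554
  x_5 = -0.0069 - 0.1*-0.0823 = 0.0014
  y_5 = -0.0069 - 0.1*-0.0554 = -0.0014
f(0.0014, -0.0014) = 6*0.0014^2 + 4*(-0.0014)^2 = 0.0


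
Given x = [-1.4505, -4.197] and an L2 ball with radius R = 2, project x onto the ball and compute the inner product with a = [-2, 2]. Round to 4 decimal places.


Step 1: Compute ||x|| (intermediates to 6 decimals).
||x|| = sqrt((-1.4505)^2 + (-4.197)^2) = 4.440581
Step 2: Project.
Since ||x|| > R, scale = R/||x|| = 2/4.440581 = 0.450392, proj(x) = scale * x
proj(x) = [-0.653294, -1.890295]
Step 3: Dot product.
a^T * proj(x) = -2*(-0.653294) + 2*(-1.890295) = -2.474


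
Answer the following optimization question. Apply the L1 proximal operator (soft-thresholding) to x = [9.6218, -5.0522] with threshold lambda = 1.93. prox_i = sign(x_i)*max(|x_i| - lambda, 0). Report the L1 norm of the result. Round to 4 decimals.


Soft-thresholding with lambda = 1.93:
prox(9.6218) = sign(9.6218)*max(|9.6218| - 1.93, 0) = 7.6918
prox(-5.0522) = sign(-5.0522)*max(|-5.0522| - 1.93, 0) = -3.1222
prox(x) = [7.6918, -3.1222]
||prox(x)||_1 = 7.6918 + 3.1222 = 10.814


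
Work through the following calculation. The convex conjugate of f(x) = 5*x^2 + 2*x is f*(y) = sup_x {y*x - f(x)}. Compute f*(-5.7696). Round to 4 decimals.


f*(y) = sup_x {y*x - a*x^2 - b*x} = sup_x {(y-b)*x - a*x^2}
FOC: (y - b) - 2a*x = 0 => x* = (y - b)/(2a)
x* = (-5.7696 - 2)/(2*5) = -0.777
f*(-5.7696) = (y-b)^2/(4a) = (-5.7696 - 2)^2/(4*5)
= 60.3667/20 = 3.0183


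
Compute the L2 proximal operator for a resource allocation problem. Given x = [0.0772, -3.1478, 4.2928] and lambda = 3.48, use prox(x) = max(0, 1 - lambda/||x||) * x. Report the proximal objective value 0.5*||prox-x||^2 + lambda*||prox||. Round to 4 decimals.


Step 1: Compute ||x||.
||x|| = 5.3238
Step 2: Compute scaling factor.
scale = max(0, 1 - 3.48/5.3238) = 0.3463
Step 3: prox(x) = [0.0267, -1.0902, 1.4867]
||prox(x)|| = 1.8438
Step 4: Proximal objective.
0.5*||prox-x||^2 = 6.0552
lambda*||prox|| = 6.4164
Total = 12.4716


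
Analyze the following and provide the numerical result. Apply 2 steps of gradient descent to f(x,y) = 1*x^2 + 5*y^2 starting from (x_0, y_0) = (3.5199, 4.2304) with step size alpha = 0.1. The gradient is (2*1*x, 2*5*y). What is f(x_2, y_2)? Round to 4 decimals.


Gradient descent on f(x,y) = 1*x^2 + 5*y^2.
Starting point: (3.5199, 4.2304), alpha = 0.1
Step 1: grad_x = 2*1*3.5199 = 7.0398, grad_y = 2*5*4.2304 = 42.304
  x_1 = 3.5199 - 0.1*7.0398 = 2.8159
  y_1 = 4.2304 - 0.1*42.304 = 0.0
Step 2: grad_x = 2*1*2.8159 = 5.6318, grad_y = 2*5*0.0 = 0.0
  x_2 = 2.8159 - 0.1*5.6318 = 2.2527
  y_2 = 0.0 - 0.1*0.0 = 0.0
f(2.2527, 0.0) = 1*2.2527^2 + 5*0.0^2 = 5.0748


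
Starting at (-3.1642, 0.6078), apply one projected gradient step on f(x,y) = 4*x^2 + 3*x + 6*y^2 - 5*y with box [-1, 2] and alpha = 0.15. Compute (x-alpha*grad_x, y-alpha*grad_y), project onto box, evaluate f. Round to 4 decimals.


Step 1: Compute gradient at (-3.1642, 0.6078).
grad_x = 2*4*-3.1642 + 3 = -22.3136
grad_y = 2*6*0.6078 - 5 = 2.2936
Step 2: Gradient step.
x_raw = -3.1642 - 0.15*-22.3136 = 0.1828
y_raw = 0.6078 - 0.15*2.2936 = 0.2638
Step 3: Project onto [-1, 2].
x_proj = clip(0.1828) = 0.1828
y_proj = clip(0.2638) = 0.2638
Step 4: Evaluate f.
f(0.1828, 0.2638) = -0.2191


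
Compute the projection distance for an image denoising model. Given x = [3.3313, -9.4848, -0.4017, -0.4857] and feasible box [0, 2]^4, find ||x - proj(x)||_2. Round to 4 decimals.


Project each component onto [0, 2].
clip(3.3313) = 2.0, clip(-9.4848) = 0.0, clip(-0.4017) = 0.0, clip(-0.4857) = 0.0
Projection = [2.0, 0.0, 0.0, 0.0]
Squared diffs: [1.7724, 89.9614, 0.1614, 0.2359]
Distance = sqrt(92.1311) = 9.5985


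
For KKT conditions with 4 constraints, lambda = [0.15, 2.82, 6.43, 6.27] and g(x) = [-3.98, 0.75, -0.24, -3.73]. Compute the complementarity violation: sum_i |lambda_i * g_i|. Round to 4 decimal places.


KKT complementary slackness check:
lambda_1 * g_1 = 0.15 * -3.98 = -0.597
lambda_2 * g_2 = 2.82 * 0.75 = 2.115
lambda_3 * g_3 = 6.43 * -0.24 = -1.5432
lambda_4 * g_4 = 6.27 * -3.73 = -23.3871
Total violation = 0.597 + 2.115 + 1.5432 + 23.3871 = 27.6423


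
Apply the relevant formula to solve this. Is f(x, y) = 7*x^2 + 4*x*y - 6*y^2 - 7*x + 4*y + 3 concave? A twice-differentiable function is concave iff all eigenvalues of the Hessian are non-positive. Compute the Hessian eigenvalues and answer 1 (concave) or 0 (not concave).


The Hessian of f(x,y) = 7*x^2 + 4*x*y - 6*y^2 - 7*x + 4*y + 3 is:
H = [[14, 4], [4, -12]]
Trace = 14 - 12 = 2
Determinant = 14*-12 - (4)^2 = -184
Discriminant = (2)^2 - 4*-184 = 740.0
Eigenvalues: lambda_1 = -12.6015, lambda_2 = 14.6015
The function is not concave.

0


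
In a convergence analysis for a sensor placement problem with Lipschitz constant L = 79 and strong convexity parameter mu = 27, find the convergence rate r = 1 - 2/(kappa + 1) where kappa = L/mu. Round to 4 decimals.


Step 1: Compute the condition number.
kappa = L/mu = 79/27 = 2.9259
Step 2: Compute the convergence rate.
r = 1 - 2/(kappa + 1) = 1 - 2*mu/(L + mu) = (L - mu)/(L + mu) = 52/106 = 0.4906


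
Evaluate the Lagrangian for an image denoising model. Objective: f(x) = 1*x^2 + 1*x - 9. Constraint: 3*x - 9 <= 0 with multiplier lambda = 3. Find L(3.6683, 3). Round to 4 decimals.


Step 1: Evaluate f(x).
f(3.6683) = 1*3.6683^2 + 1*3.6683 - 9 = 8.1247
Step 2: Evaluate g(x).
g(3.6683) = 3*3.6683 - 9 = 2.0049
Step 3: Compute Lagrangian.
L = 8.1247 + 3*2.0049 = 14.1394


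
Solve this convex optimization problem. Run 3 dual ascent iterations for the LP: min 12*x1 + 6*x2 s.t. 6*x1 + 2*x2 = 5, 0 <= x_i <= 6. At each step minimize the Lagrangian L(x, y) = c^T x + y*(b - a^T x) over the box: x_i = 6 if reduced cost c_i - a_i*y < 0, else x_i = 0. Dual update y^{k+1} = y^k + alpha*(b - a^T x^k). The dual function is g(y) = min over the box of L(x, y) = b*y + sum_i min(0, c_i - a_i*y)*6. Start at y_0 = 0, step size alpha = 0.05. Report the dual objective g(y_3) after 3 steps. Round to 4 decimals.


Dual ascent for LP: min 12*x1 + 6*x2, 6*x1 + 2*x2 = 5, 0 <= x_i <= 6
Step 1: y^k = 0.0, reduced costs: (12.0, 6.0)
  x^k = (0.0, 0.0), subgradient = b - a^T x = 5.0
  y^{k+1} = 0.0 + 0.05*5.0 = 0.25
Step 2: y^k = 0.25, reduced costs: (10.5, 5.5)
  x^k = (0.0, 0.0), subgradient = b - a^T x = 5.0
  y^{k+1} = 0.25 + 0.05*5.0 = 0.5
Step 3: y^k = 0.5, reduced costs: (9.0, 5.0)
  x^k = (0.0, 0.0), subgradient = b - a^T x = 5.0
  y^{k+1} = 0.5 + 0.05*5.0 = 0.75
Dual objective at y_3 = 0.75: reduced costs (7.5, 4.5), box minimizer x = (0.0, 0.0)
g(y_3) = b*y + (c1 - a1*y)*x1 + (c2 - a2*y)*x2 = 5*0.75 + 7.5*0.0 + 4.5*0.0 = 3.75 + 0.0 + 0.0 = 3.75


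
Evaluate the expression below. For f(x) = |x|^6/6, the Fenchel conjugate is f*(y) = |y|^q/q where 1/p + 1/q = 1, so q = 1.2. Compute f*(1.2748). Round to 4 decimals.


The conjugate exponent q satisfies 1/p + 1/q = 1.
p = 6, so q = 6/(6 - 1) = 1.2
|y|^q = 1.2748^1.2 = 1.3382
f*(1.2748) = 1.3382 / 1.2 = 1.1152


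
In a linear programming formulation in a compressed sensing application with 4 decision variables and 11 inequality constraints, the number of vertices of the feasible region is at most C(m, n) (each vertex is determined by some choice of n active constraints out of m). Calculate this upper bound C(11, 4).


Each vertex corresponds to some choice of n active constraints out of m, so the number of vertices is at most C(m, n) = m! / (n!(m-n)!).
m = 11, n = 4
Numerator: 11 * 10 * 9 * 8
Denominator: 4! = 24
C(11, 4) = 330


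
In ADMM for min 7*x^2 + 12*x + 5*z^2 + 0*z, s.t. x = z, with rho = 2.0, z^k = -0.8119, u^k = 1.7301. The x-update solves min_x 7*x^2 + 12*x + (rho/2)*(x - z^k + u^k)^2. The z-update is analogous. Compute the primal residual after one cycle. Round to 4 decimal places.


ADMM iteration with rho = 2.0, z^k = -0.8119, u^k = 1.7301
Step 1: x-update.
Minimize 7*x^2 + 12*x + (2.0/2)*(x + 0.8119 + 1.7301)^2
FOC: (2*7 + 2.0)*x = -12 + 2.0*(-0.8119 - 1.7301)
x^{k+1} = -1.0678
Step 2: z-update.
Minimize 5*z^2 + 0*z + (2.0/2)*(-1.0678 - z + 1.7301)^2
FOC: (2*5 + 2.0)*z = 0 + 2.0*(-1.0678 + 1.7301)
z^{k+1} = 0.1104
Step 3: u-update.
u^{k+1} = 1.7301 - 1.0678 - 0.1104 = 0.552
Step 4: Primal residual = |-1.0678 - 0.1104| = 1.1781


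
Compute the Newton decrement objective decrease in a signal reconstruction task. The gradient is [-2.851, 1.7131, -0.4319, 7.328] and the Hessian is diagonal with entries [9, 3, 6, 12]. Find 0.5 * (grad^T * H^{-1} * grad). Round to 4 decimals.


Step 1: H is diagonal, so H^(-1) * g = [-0.3168, 0.571, -0.072, 0.6107].
Step 2: g^T H^(-1) g = sum_i g_i^2 / H_ii
  = (-2.851)^2/9 + (1.7131)^2/3 + (-0.4319)^2/6 + (7.328)^2/12
  = 0.9031 + 0.9782 + 0.0311 + 4.475 = 6.3874
Step 3: Objective decrease = 0.5 * g^T H^(-1) g = 3.1937


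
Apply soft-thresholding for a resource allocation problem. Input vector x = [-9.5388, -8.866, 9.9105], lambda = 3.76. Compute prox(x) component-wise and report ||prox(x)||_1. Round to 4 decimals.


Soft-thresholding with lambda = 3.76:
prox(-9.5388) = sign(-9.5388)*max(|-9.5388| - 3.76, 0) = -5.7788
prox(-8.866) = sign(-8.866)*max(|-8.866| - 3.76, 0) = -5.106
prox(9.9105) = sign(9.9105)*max(|9.9105| - 3.76, 0) = 6.1505
prox(x) = [-5.7788, -5.106, 6.1505]
||prox(x)||_1 = 5.7788 + 5.106 + 6.1505 = 17.0353


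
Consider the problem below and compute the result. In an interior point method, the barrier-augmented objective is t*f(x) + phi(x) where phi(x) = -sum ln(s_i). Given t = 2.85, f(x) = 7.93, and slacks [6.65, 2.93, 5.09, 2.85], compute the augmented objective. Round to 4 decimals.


Step 1: Compute log-barrier.
ln values: [1.8946, 1.075, 1.6273, 1.0473]
phi = -(1.8946 + 1.075 + 1.6273 + 1.0473) = -5.6442
Step 2: Compute augmented objective.
t*f(x) = 2.85*7.93 = 22.6005
Total = 22.6005 - 5.6442 = 16.9563


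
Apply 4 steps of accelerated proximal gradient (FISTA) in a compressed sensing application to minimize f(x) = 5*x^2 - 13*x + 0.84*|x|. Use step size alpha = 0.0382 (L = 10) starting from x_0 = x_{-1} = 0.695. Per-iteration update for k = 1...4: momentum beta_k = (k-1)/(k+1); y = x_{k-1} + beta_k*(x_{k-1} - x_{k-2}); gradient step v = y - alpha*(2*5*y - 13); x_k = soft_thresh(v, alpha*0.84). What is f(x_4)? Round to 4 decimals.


FISTA on f(x) = 5*x^2 - 13*x + 0.84*|x|
L = 10, alpha = 0.0382
Iteration 1: beta = 0.0, y = 0.695 + 0.0*(0.695 - 0.695) = 0.695
  grad(y) = -6.05, v = y - alpha*grad = 0.9261
  prox(v) = soft_thresh(0.9261, 0.0321) = 0.894
Iteration 2: beta = 0.3333, y = 0.894 + 0.3333*(0.894 - 0.695) = 0.9604
  grad(y) = -3.3964, v = y - alpha*grad = 1.0901
  prox(v) = soft_thresh(1.0901, 0.0321) = 1.058
Iteration 3: beta = 0.5, y = 1.058 + 0.5*(1.058 - 0.894) = 1.14
  grad(y) = -1.5999, v = y - alpha*grad = 1.2011
  prox(v) = soft_thresh(1.2011, 0.0321) = 1.169
Iteration 4: beta = 0.6, y = 1.169 + 0.6*(1.169 - 1.058) = 1.2357
  grad(y) = -0.6435, v = y - alpha*grad = 1.2602
  prox(v) = soft_thresh(1.2602, 0.0321) = 1.2281
f(x_4) = 5*1.2281^2 - 13*1.2281 + 0.84*|1.2281| = -7.3925


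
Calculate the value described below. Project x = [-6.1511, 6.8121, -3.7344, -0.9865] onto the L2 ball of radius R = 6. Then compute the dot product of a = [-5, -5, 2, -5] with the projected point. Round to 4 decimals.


Step 1: Compute ||x|| (intermediates to 6 decimals).
||x|| = sqrt((-6.1511)^2 + 6.8121^2 + (-3.7344)^2 + (-0.9865)^2) = 9.957895
Step 2: Project.
Since ||x|| > R, scale = R/||x|| = 6/9.957895 = 0.602537, proj(x) = scale * x
proj(x) = [-3.706265, 4.104542, -2.250114, -0.594403]
Step 3: Dot product.
a^T * proj(x) = -5*(-3.706265) - 5*4.104542 + 2*(-2.250114) - 5*(-0.594403) = -3.5196


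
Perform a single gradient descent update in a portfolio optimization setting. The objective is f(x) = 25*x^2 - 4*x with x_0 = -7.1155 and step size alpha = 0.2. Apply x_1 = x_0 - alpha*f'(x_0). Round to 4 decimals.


We compute the gradient at x_0 and apply the update.
f'(x) = 50*x - 4
f'(-7.1155) = 50*-7.1155 - 4 = -359.775
x_1 = -7.1155 - 0.2*-359.775 = 64.8395


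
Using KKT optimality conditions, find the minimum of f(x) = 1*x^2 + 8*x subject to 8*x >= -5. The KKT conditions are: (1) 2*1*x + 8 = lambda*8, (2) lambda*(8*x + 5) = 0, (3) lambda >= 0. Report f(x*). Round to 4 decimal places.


Step 1: Try lambda = 0 (constraint inactive).
x_unc = -8/(2*1) = -4.0
Check: 8*-4.0 = -32.0 < -5 -- violated!
Step 2: Constraint must be active: 8*x = -5
x* = -5/8 = -0.625
lambda = (2*1*(-0.625) + 8)/8 = 0.8438
Step 3: Compute optimal value.
f(x*) = 1*(-0.625)^2 + 8*(-0.625) = -4.6094


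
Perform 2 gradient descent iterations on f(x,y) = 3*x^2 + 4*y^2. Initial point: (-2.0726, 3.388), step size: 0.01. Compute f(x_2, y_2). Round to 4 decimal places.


Gradient descent on f(x,y) = 3*x^2 + 4*y^2.
Starting point: (-2.0726, 3.388), alpha = 0.01
Step 1: grad_x = 2*3*-2.0726 = -12.4356, grad_y = 2*4*3.388 = 27.104
  x_1 = -2.0726 - 0.01*-12.4356 = -1.9482
  y_1 = 3.388 - 0.01*27.104 = 3.117
Step 2: grad_x = 2*3*-1.9482 = -11.6895, grad_y = 2*4*3.117 = 24.9357
  x_2 = -1.9482 - 0.01*-11.6895 = -1.8313
  y_2 = 3.117 - 0.01*24.9357 = 2.8676
f(-1.8313, 2.8676) = 3*(-1.8313)^2 + 4*2.8676^2 = 42.9541


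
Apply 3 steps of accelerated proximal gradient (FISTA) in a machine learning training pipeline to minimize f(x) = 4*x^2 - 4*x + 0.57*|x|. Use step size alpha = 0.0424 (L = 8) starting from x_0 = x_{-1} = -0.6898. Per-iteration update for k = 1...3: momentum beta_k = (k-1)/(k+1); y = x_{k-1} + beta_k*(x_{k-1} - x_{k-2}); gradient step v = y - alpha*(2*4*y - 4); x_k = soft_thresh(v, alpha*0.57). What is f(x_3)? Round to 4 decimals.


FISTA on f(x) = 4*x^2 - 4*x + 0.57*|x|
L = 8, alpha = 0.0424
Iteration 1: beta = 0.0, y = -0.6898 + 0.0*(-0.6898 + 0.6898) = -0.6898
  grad(y) = -9.5184, v = y - alpha*grad = -0.2862
  prox(v) = soft_thresh(-0.2862, 0.0242) = -0.2621
Iteration 2: beta = 0.3333, y = -0.2621 + 0.3333*(-0.2621 + 0.6898) = -0.1195
  grad(y) = -4.9558, v = y - alpha*grad = 0.0907
  prox(v) = soft_thresh(0.0907, 0.0242) = 0.0665
Iteration 3: beta = 0.5, y = 0.0665 + 0.5*(0.0665 + 0.2621) = 0.2308
  grad(y) = -2.154, v = y - alpha*grad = 0.3221
  prox(v) = soft_thresh(0.3221, 0.0242) = 0.2979
f(x_3) = 4*0.2979^2 - 4*0.2979 + 0.57*|0.2979| = -0.6668


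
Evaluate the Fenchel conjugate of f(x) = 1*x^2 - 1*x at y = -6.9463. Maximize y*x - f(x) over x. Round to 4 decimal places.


f*(y) = sup_x {y*x - a*x^2 - b*x} = sup_x {(y-b)*x - a*x^2}
FOC: (y - b) - 2a*x = 0 => x* = (y - b)/(2a)
x* = (-6.9463 + 1)/(2*1) = -2.9732
f*(-6.9463) = (y-b)^2/(4a) = (-6.9463 + 1)^2/(4*1)
= 35.3585/4 = 8.8396


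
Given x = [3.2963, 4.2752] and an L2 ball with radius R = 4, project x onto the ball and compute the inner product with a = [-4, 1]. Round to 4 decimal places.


Step 1: Compute ||x|| (intermediates to 6 decimals).
||x|| = sqrt(3.2963^2 + 4.2752^2) = 5.398419
Step 2: Project.
Since ||x|| > R, scale = R/||x|| = 4/5.398419 = 0.740958, proj(x) = scale * x
proj(x) = [2.44242, 3.167744]
Step 3: Dot product.
a^T * proj(x) = -4*2.44242 + 1*3.167744 = -6.6019


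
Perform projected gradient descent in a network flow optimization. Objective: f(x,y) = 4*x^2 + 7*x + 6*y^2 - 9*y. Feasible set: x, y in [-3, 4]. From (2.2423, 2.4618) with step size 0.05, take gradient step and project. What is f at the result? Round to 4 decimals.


Step 1: Compute gradient at (2.2423, 2.4618).
grad_x = 2*4*2.2423 + 7 = 24.9384
grad_y = 2*6*2.4618 - 9 = 20.5416
Step 2: Gradient step.
x_raw = 2.2423 - 0.05*24.9384 = 0.9954
y_raw = 2.4618 - 0.05*20.5416 = 1.4347
Step 3: Project onto [-3, 4].
x_proj = clip(0.9954) = 0.9954
y_proj = clip(1.4347) = 1.4347
Step 4: Evaluate f.
f(0.9954, 1.4347) = 10.3688


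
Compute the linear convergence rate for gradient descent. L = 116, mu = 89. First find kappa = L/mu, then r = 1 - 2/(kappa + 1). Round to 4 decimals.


Step 1: Compute the condition number.
kappa = L/mu = 116/89 = 1.3034
Step 2: Compute the convergence rate.
r = 1 - 2/(kappa + 1) = 1 - 2*mu/(L + mu) = (L - mu)/(L + mu) = 27/205 = 0.1317


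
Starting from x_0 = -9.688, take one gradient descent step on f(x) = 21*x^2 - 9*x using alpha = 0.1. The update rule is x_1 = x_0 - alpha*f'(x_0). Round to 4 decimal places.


We compute the gradient at x_0 and apply the update.
f'(x) = 42*x - 9
f'(-9.688) = 42*-9.688 - 9 = -415.896
x_1 = -9.688 - 0.1*-415.896 = 31.9016


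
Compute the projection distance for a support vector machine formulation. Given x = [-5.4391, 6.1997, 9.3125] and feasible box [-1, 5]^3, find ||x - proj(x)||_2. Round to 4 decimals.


Project each component onto [-1, 5].
clip(-5.4391) = -1.0, clip(6.1997) = 5.0, clip(9.3125) = 5.0
Projection = [-1.0, 5.0, 5.0]
Squared diffs: [19.7056, 1.4393, 18.5977]
Distance = sqrt(39.7426) = 6.3042


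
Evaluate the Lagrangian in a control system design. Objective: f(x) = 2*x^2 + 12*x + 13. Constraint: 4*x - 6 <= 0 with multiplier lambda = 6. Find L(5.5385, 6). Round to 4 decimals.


Step 1: Evaluate f(x).
f(5.5385) = 2*5.5385^2 + 12*5.5385 + 13 = 140.812
Step 2: Evaluate g(x).
g(5.5385) = 4*5.5385 - 6 = 16.154
Step 3: Compute Lagrangian.
L = 140.812 + 6*16.154 = 237.736


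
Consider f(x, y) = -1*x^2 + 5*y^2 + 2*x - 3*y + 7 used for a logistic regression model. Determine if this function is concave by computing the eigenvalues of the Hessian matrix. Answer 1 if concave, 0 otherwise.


The Hessian of f(x,y) = -1*x^2 + 5*y^2 + 2*x - 3*y + 7 is:
H = [[-2, 0], [0, 10]]
Trace = -2 + 10 = 8
Determinant = -2*10 - (0)^2 = -20
Discriminant = (8)^2 - 4*-20 = 144.0
Eigenvalues: lambda_1 = -2.0, lambda_2 = 10.0
The function is not concave.

0


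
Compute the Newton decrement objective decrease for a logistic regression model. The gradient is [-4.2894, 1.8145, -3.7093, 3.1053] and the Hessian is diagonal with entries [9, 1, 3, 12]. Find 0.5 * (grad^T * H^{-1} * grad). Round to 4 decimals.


Step 1: H is diagonal, so H^(-1) * g = [-0.4766, 1.8145, -1.2364, 0.2588].
Step 2: g^T H^(-1) g = sum_i g_i^2 / H_ii
  = (-4.2894)^2/9 + (1.8145)^2/1 + (-3.7093)^2/3 + (3.1053)^2/12
  = 2.0443 + 3.2924 + 4.5863 + 0.8036 = 10.7266
Step 3: Objective decrease = 0.5 * g^T H^(-1) g = 5.3633


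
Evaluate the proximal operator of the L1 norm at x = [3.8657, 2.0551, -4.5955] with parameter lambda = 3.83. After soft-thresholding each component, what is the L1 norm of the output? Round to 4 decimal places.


Soft-thresholding with lambda = 3.83:
prox(3.8657) = sign(3.8657)*max(|3.8657| - 3.83, 0) = 0.0357
prox(2.0551) = sign(2.0551)*max(|2.0551| - 3.83, 0) = 0.0
prox(-4.5955) = sign(-4.5955)*max(|-4.5955| - 3.83, 0) = -0.7655
prox(x) = [0.0357, 0.0, -0.7655]
||prox(x)||_1 = 0.0357 + 0.0 + 0.7655 = 0.8012


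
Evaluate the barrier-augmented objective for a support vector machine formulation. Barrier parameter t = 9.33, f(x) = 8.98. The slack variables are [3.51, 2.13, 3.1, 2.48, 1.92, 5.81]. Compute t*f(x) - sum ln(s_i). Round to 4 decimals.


Step 1: Compute log-barrier.
ln values: [1.2556, 0.7561, 1.1314, 0.9083, 0.6523, 1.7596]
phi = -(1.2556 + 0.7561 + 1.1314 + 0.9083 + 0.6523 + 1.7596) = -6.4633
Step 2: Compute augmented objective.
t*f(x) = 9.33*8.98 = 83.7834
Total = 83.7834 - 6.4633 = 77.3201


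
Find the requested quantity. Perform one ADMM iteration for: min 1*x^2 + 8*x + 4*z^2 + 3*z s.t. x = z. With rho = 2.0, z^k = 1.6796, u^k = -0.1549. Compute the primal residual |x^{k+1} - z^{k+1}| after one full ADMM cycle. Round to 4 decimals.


ADMM iteration with rho = 2.0, z^k = 1.6796, u^k = -0.1549
Step 1: x-update.
Minimize 1*x^2 + 8*x + (2.0/2)*(x - 1.6796 - 0.1549)^2
FOC: (2*1 + 2.0)*x = -8 + 2.0*(1.6796 + 0.1549)
x^{k+1} = -1.0828
Step 2: z-update.
Minimize 4*z^2 + 3*z + (2.0/2)*(-1.0828 - z - 0.1549)^2
FOC: (2*4 + 2.0)*z = -3 + 2.0*(-1.0828 - 0.1549)
z^{k+1} = -0.5475
Step 3: u-update.
u^{k+1} = -0.1549 - 1.0828 + 0.5475 = -0.6901
Step 4: Primal residual = |-1.0828 + 0.5475| = 0.5352


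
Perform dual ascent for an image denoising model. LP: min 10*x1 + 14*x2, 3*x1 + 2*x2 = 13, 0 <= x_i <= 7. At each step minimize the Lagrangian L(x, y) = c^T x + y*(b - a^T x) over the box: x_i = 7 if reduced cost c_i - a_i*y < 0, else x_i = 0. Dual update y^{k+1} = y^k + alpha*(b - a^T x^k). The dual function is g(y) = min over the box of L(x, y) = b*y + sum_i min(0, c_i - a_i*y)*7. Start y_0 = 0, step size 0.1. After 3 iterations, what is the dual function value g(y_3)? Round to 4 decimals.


Dual ascent for LP: min 10*x1 + 14*x2, 3*x1 + 2*x2 = 13, 0 <= x_i <= 7
Step 1: y^k = 0.0, reduced costs: (10.0, 14.0)
  x^k = (0.0, 0.0), subgradient = b - a^T x = 13.0
  y^{k+1} = 0.0 + 0.1*13.0 = 1.3
Step 2: y^k = 1.3, reduced costs: (6.1, 11.4)
  x^k = (0.0, 0.0), subgradient = b - a^T x = 13.0
  y^{k+1} = 1.3 + 0.1*13.0 = 2.6
Step 3: y^k = 2.6, reduced costs: (2.2, 8.8)
  x^k = (0.0, 0.0), subgradient = b - a^T x = 13.0
  y^{k+1} = 2.6 + 0.1*13.0 = 3.9
Dual objective at y_3 = 3.9: reduced costs (-1.7, 6.2), box minimizer x = (7.0, 0.0)
g(y_3) = b*y + (c1 - a1*y)*x1 + (c2 - a2*y)*x2 = 13*3.9 + (-1.7)*7.0 + 6.2*0.0 = 50.7 - 11.9 + 0.0 = 38.8


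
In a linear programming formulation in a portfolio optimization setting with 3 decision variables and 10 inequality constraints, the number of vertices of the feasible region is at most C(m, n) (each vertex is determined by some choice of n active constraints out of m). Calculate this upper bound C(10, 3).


Each vertex corresponds to some choice of n active constraints out of m, so the number of vertices is at most C(m, n) = m! / (n!(m-n)!).
m = 10, n = 3
Numerator: 10 * 9 * 8
Denominator: 3! = 6
C(10, 3) = 120


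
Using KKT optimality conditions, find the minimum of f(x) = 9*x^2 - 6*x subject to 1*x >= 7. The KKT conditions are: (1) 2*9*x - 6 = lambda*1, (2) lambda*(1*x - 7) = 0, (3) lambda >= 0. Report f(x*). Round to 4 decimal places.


Step 1: Try lambda = 0 (constraint inactive).
x_unc = 6/(2*9) = 0.3333
Check: 1*0.3333 = 0.3333 < 7 -- violated!
Step 2: Constraint must be active: 1*x = 7
x* = 7/1 = 7.0
lambda = (2*9*7.0 - 6)/1 = 120.0
Step 3: Compute optimal value.
f(x*) = 9*7.0^2 - 6*7.0 = 399.0


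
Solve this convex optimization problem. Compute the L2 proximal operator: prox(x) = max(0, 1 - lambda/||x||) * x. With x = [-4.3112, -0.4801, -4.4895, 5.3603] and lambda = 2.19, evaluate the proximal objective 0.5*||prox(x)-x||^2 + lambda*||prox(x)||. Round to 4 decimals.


Step 1: Compute ||x||.
||x|| = 8.2283
Step 2: Compute scaling factor.
scale = max(0, 1 - 2.19/8.2283) = 0.7338
Step 3: prox(x) = [-3.1638, -0.3523, -3.2946, 3.9336]
||prox(x)|| = 6.0383
Step 4: Proximal objective.
0.5*||prox-x||^2 = 2.3981
lambda*||prox|| = 13.2239
Total = 15.622


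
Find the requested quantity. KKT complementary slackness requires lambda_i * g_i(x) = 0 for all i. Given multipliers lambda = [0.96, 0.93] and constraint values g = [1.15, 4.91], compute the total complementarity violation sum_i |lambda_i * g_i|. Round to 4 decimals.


KKT complementary slackness check:
lambda_1 * g_1 = 0.96 * 1.15 = 1.104
lambda_2 * g_2 = 0.93 * 4.91 = 4.5663
Total violation = 1.104 + 4.5663 = 5.6703


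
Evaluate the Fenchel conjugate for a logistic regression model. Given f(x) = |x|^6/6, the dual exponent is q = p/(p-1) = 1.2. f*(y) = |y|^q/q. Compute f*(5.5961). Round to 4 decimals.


The conjugate exponent q satisfies 1/p + 1/q = 1.
p = 6, so q = 6/(6 - 1) = 1.2
|y|^q = 5.5961^1.2 = 7.897
f*(5.5961) = 7.897 / 1.2 = 6.5808


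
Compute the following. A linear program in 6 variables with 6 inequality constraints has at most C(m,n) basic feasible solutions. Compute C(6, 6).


Each vertex corresponds to some choice of n active constraints out of m, so the number of vertices is at most C(m, n) = m! / (n!(m-n)!).
m = 6, n = 6
Numerator: 6 * 5 * 4 * 3 * 2 * 1
Denominator: 6! = 720
C(6, 6) = 1


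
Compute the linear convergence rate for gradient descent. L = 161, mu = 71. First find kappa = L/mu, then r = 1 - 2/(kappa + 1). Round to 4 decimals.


Step 1: Compute the condition number.
kappa = L/mu = 161/71 = 2.2676
Step 2: Compute the convergence rate.
r = 1 - 2/(kappa + 1) = 1 - 2*mu/(L + mu) = (L - mu)/(L + mu) = 90/232 = 0.3879


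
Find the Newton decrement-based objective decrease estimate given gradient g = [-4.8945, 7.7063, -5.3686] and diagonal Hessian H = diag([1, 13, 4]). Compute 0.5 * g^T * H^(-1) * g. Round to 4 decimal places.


Step 1: H is diagonal, so H^(-1) * g = [-4.8945, 0.5928, -1.3422].
Step 2: g^T H^(-1) g = sum_i g_i^2 / H_ii
  = (-4.8945)^2/1 + (7.7063)^2/13 + (-5.3686)^2/4
  = 23.9561 + 4.5682 + 7.2055 = 35.7298
Step 3: Objective decrease = 0.5 * g^T H^(-1) g = 17.8649


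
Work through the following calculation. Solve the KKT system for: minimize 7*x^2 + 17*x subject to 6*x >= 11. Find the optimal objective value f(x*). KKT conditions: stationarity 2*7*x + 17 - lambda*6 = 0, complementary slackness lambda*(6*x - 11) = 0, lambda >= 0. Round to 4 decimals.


Step 1: Try lambda = 0 (constraint inactive).
x_unc = -17/(2*7) = -1.2143
Check: 6*-1.2143 = -7.2858 < 11 -- violated!
Step 2: Constraint must be active: 6*x = 11
x* = 11/6 = 1.8333 (rounded; the exact value 11/6 is used below)
lambda = (2*7*(11/6) + 17)/6 = 7.1111
Step 3: Compute optimal value.
f(x*) = 7*(11/6)^2 + 17*(11/6) = 54.6944


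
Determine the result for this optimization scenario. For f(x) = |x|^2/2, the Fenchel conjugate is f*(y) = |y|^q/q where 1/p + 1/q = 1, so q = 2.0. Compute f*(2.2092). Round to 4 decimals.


The conjugate exponent q satisfies 1/p + 1/q = 1.
p = 2, so q = 2/(2 - 1) = 2.0
|y|^q = 2.2092^2.0 = 4.8806
f*(2.2092) = 4.8806 / 2.0 = 2.4403


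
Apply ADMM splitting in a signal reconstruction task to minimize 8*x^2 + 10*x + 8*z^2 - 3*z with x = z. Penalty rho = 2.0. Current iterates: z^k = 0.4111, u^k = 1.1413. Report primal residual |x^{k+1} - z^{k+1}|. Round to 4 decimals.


ADMM iteration with rho = 2.0, z^k = 0.4111, u^k = 1.1413
Step 1: x-update.
Minimize 8*x^2 + 10*x + (2.0/2)*(x - 0.4111 + 1.1413)^2
FOC: (2*8 + 2.0)*x = -10 + 2.0*(0.4111 - 1.1413)
x^{k+1} = -0.6367
Step 2: z-update.
Minimize 8*z^2 - 3*z + (2.0/2)*(-0.6367 - z + 1.1413)^2
FOC: (2*8 + 2.0)*z = 3 + 2.0*(-0.6367 + 1.1413)
z^{k+1} = 0.2227
Step 3: u-update.
u^{k+1} = 1.1413 - 0.6367 - 0.2227 = 0.2819
Step 4: Primal residual = |-0.6367 - 0.2227| = 0.8594


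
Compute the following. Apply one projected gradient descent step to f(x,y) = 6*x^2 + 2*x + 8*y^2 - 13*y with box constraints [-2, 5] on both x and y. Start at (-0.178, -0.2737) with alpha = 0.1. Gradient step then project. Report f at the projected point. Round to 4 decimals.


Step 1: Compute gradient at (-0.178, -0.2737).
grad_x = 2*6*-0.178 + 2 = -0.136
grad_y = 2*8*-0.2737 - 13 = -17.3792
Step 2: Gradient step.
x_raw = -0.178 - 0.1*-0.136 = -0.1644
y_raw = -0.2737 - 0.1*-17.3792 = 1.4642
Step 3: Project onto [-2, 5].
x_proj = clip(-0.1644) = -0.1644
y_proj = clip(1.4642) = 1.4642
Step 4: Evaluate f.
f(-0.1644, 1.4642) = -2.05


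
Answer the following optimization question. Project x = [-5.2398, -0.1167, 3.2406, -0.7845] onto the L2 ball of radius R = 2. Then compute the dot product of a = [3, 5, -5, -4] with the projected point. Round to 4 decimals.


Step 1: Compute ||x|| (intermediates to 6 decimals).
||x|| = sqrt((-5.2398)^2 + (-0.1167)^2 + 3.2406^2 + (-0.7845)^2) = 6.211767
Step 2: Project.
Since ||x|| > R, scale = R/||x|| = 2/6.211767 = 0.32197, proj(x) = scale * x
proj(x) = [-1.687058, -0.037574, 1.043376, -0.252585]
Step 3: Dot product.
a^T * proj(x) = 3*(-1.687058) + 5*(-0.037574) - 5*1.043376 - 4*(-0.252585) = -9.4556


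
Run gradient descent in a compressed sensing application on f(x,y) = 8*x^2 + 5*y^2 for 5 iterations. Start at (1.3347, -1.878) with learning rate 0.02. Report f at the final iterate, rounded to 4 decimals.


Gradient descent on f(x,y) = 8*x^2 + 5*y^2.
Starting point: (1.3347, -1.878), alpha = 0.02
Step 1: grad_x = 2*8*1.3347 = 21.3552, grad_y = 2*5*-1.878 = -18.78
  x_1 = 1.3347 - 0.02*21.3552 = 0.9076
  y_1 = -1.878 - 0.02*-18.78 = -1.5024
Step 2: grad_x = 2*8*0.9076 = 14.5215, grad_y = 2*5*-1.5024 = -15.024
  x_2 = 0.9076 - 0.02*14.5215 = 0.6172
  y_2 = -1.5024 - 0.02*-15.024 = -1.2019
Step 3: grad_x = 2*8*0.6172 = 9.8746, grad_y = 2*5*-1.2019 = -12.0192
  x_3 = 0.6172 - 0.02*9.8746 = 0.4197
  y_3 = -1.2019 - 0.02*-12.0192 = -0.9615
Step 4: grad_x = 2*8*0.4197 = 6.7148, grad_y = 2*5*-0.9615 = -9.6154
  x_4 = 0.4197 - 0.02*6.7148 = 0.2854
  y_4 = -0.9615 - 0.02*-9.6154 = -0.7692
Step 5: grad_x = 2*8*0.2854 = 4.566, grad_y = 2*5*-0.7692 = -7.6923
  x_5 = 0.2854 - 0.02*4.566 = 0.1941
  y_5 = -0.7692 - 0.02*-7.6923 = -0.6154
f(0.1941, -0.6154) = 8*0.1941^2 + 5*(-0.6154)^2 = 2.1947
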